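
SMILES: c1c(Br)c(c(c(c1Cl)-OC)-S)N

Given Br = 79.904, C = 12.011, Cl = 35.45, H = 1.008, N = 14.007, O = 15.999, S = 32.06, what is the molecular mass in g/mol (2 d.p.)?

Molecular formula: C7H7BrClNOS.
M = 1×79.904 + 7×12.011 + 1×35.45 + 7×1.008 + 1×14.007 + 1×15.999 + 1×32.06 = 268.55 g/mol.

268.55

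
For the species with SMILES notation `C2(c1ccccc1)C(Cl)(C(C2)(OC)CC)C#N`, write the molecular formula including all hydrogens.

C14H16ClNO

Heavy atoms from the SMILES: 14 C, 1 Cl, 1 N, 1 O.
Implicit hydrogens by atom environment:
  5 × C (aromatic): 1 H each → 5
  3 × C: no H
  2 × C: 3 H each → 6
  2 × C: 2 H each → 4
  1 × C: 1 H
  1 × C (aromatic): no H
  1 × Cl: no H
  1 × N: no H
  1 × O: no H
  Total hydrogens = 16.
Molecular formula: C14H16ClNO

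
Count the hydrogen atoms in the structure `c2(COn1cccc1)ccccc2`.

Hydrogens are implicit in SMILES; fill each atom to its normal valence:
  9 × C (aromatic): 1 H each → 9
  1 × C: 2 H
  1 × C (aromatic): no H
  1 × N (aromatic): no H
  1 × O: no H
  Total hydrogens = 11.

11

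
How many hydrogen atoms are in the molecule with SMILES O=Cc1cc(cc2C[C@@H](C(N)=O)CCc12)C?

15

Hydrogens are implicit in SMILES; fill each atom to its normal valence:
  4 × C (aromatic): no H
  3 × C: 2 H each → 6
  2 × C (aromatic): 1 H each → 2
  2 × C: 1 H each → 2
  2 × O: no H
  1 × C: 3 H
  1 × C: no H
  1 × N: 2 H
  Total hydrogens = 15.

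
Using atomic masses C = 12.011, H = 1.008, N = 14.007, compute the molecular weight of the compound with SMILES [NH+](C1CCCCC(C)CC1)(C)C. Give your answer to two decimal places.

Molecular formula: C11H24N+.
M = 11×12.011 + 24×1.008 + 1×14.007 = 170.32 g/mol.

170.32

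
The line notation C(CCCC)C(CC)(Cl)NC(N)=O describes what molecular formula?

Heavy atoms from the SMILES: 9 C, 1 Cl, 2 N, 1 O.
Implicit hydrogens by atom environment:
  5 × C: 2 H each → 10
  2 × C: 3 H each → 6
  2 × C: no H
  1 × Cl: no H
  1 × N: 2 H
  1 × N: 1 H
  1 × O: no H
  Total hydrogens = 19.
Molecular formula: C9H19ClN2O

C9H19ClN2O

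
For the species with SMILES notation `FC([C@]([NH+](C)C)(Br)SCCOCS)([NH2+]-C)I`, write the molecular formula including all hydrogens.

Heavy atoms from the SMILES: 1 Br, 8 C, 1 F, 1 I, 2 N, 1 O, 2 S.
Implicit hydrogens by atom environment:
  3 × C: 3 H each → 9
  3 × C: 2 H each → 6
  2 × C: no H
  1 × Br: no H
  1 × F: no H
  1 × I: no H
  1 × N (charge +1): 2 H
  1 × N (charge +1): 1 H
  1 × O: no H
  1 × S: 1 H
  1 × S: no H
  Total hydrogens = 19.
Net charge +2.
Molecular formula: [C8H19BrFIN2OS2]2+

[C8H19BrFIN2OS2]2+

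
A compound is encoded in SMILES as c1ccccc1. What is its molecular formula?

Heavy atoms from the SMILES: 6 C.
Implicit hydrogens by atom environment:
  6 × C (aromatic): 1 H each → 6
  Total hydrogens = 6.
Molecular formula: C6H6

C6H6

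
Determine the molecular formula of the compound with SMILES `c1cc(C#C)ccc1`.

C8H6

Heavy atoms from the SMILES: 8 C.
Implicit hydrogens by atom environment:
  5 × C (aromatic): 1 H each → 5
  1 × C: 1 H
  1 × C (aromatic): no H
  1 × C: no H
  Total hydrogens = 6.
Molecular formula: C8H6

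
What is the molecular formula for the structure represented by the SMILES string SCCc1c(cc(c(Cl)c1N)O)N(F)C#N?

C9H9ClFN3OS

Heavy atoms from the SMILES: 9 C, 1 Cl, 1 F, 3 N, 1 O, 1 S.
Implicit hydrogens by atom environment:
  5 × C (aromatic): no H
  2 × C: 2 H each → 4
  2 × N: no H
  1 × C (aromatic): 1 H
  1 × C: no H
  1 × Cl: no H
  1 × F: no H
  1 × N: 2 H
  1 × O: 1 H
  1 × S: 1 H
  Total hydrogens = 9.
Molecular formula: C9H9ClFN3OS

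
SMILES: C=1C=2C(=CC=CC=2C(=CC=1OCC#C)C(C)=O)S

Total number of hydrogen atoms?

12

Hydrogens are implicit in SMILES; fill each atom to its normal valence:
  5 × C (aromatic): 1 H each → 5
  5 × C (aromatic): no H
  2 × C: no H
  2 × O: no H
  1 × C: 3 H
  1 × C: 2 H
  1 × C: 1 H
  1 × S: 1 H
  Total hydrogens = 12.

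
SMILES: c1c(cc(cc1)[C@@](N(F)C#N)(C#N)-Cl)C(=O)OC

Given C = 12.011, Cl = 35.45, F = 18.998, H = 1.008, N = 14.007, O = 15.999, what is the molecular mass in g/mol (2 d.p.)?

Molecular formula: C11H7ClFN3O2.
M = 11×12.011 + 1×35.45 + 1×18.998 + 7×1.008 + 3×14.007 + 2×15.999 = 267.64 g/mol.

267.64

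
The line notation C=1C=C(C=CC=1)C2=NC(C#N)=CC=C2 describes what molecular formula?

Heavy atoms from the SMILES: 12 C, 2 N.
Implicit hydrogens by atom environment:
  8 × C (aromatic): 1 H each → 8
  3 × C (aromatic): no H
  1 × C: no H
  1 × N (aromatic): no H
  1 × N: no H
  Total hydrogens = 8.
Molecular formula: C12H8N2

C12H8N2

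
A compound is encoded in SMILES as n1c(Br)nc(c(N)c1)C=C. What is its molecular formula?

Heavy atoms from the SMILES: 1 Br, 6 C, 3 N.
Implicit hydrogens by atom environment:
  3 × C (aromatic): no H
  2 × N (aromatic): no H
  1 × Br: no H
  1 × C: 2 H
  1 × C (aromatic): 1 H
  1 × C: 1 H
  1 × N: 2 H
  Total hydrogens = 6.
Molecular formula: C6H6BrN3

C6H6BrN3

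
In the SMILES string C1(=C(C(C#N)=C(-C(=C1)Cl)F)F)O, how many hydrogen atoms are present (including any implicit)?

Hydrogens are implicit in SMILES; fill each atom to its normal valence:
  5 × C (aromatic): no H
  2 × F: no H
  1 × C (aromatic): 1 H
  1 × C: no H
  1 × Cl: no H
  1 × N: no H
  1 × O: 1 H
  Total hydrogens = 2.

2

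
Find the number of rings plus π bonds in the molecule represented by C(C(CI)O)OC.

Molecular formula from the SMILES: C4H9IO2.
DoU = (2C + 2 + N − H − X)/2 = (2·4 + 2 + 0 − 9 − 1)/2 = 0/2 = 0.
(Structurally: 0 ring(s) + 0 π bond(s) = 0.)

0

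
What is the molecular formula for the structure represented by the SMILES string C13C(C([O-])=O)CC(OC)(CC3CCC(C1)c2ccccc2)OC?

C19H25O4-

Heavy atoms from the SMILES: 19 C, 4 O.
Implicit hydrogens by atom environment:
  5 × C: 2 H each → 10
  5 × C (aromatic): 1 H each → 5
  4 × C: 1 H each → 4
  3 × O: no H
  2 × C: 3 H each → 6
  2 × C: no H
  1 × C (aromatic): no H
  1 × O (charge -1): no H
  Total hydrogens = 25.
Net charge -1.
Molecular formula: C19H25O4-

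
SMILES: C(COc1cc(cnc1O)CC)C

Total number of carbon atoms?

10

The symbol for carbon appears 10 times in the SMILES. Lowercase c denotes aromatic carbon and counts toward C.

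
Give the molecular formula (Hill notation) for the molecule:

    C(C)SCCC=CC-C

Heavy atoms from the SMILES: 8 C, 1 S.
Implicit hydrogens by atom environment:
  4 × C: 2 H each → 8
  2 × C: 3 H each → 6
  2 × C: 1 H each → 2
  1 × S: no H
  Total hydrogens = 16.
Molecular formula: C8H16S

C8H16S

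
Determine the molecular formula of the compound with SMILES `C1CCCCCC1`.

Heavy atoms from the SMILES: 7 C.
Implicit hydrogens by atom environment:
  7 × C: 2 H each → 14
  Total hydrogens = 14.
Molecular formula: C7H14

C7H14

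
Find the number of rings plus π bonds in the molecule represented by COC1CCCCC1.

1

Molecular formula from the SMILES: C7H14O.
DoU = (2C + 2 + N − H − X)/2 = (2·7 + 2 + 0 − 14 − 0)/2 = 2/2 = 1.
(Structurally: 1 ring(s) + 0 π bond(s) = 1.)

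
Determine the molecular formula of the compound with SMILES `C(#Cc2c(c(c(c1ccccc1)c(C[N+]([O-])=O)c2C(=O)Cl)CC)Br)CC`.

C20H17BrClNO3

Heavy atoms from the SMILES: 1 Br, 20 C, 1 Cl, 1 N, 3 O.
Implicit hydrogens by atom environment:
  7 × C (aromatic): no H
  5 × C (aromatic): 1 H each → 5
  3 × C: 2 H each → 6
  3 × C: no H
  2 × C: 3 H each → 6
  2 × O: no H
  1 × Br: no H
  1 × Cl: no H
  1 × N (charge +1): no H
  1 × O (charge -1): no H
  Total hydrogens = 17.
Molecular formula: C20H17BrClNO3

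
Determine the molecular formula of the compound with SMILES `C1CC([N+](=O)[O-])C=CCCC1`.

Heavy atoms from the SMILES: 8 C, 1 N, 2 O.
Implicit hydrogens by atom environment:
  5 × C: 2 H each → 10
  3 × C: 1 H each → 3
  1 × N (charge +1): no H
  1 × O: no H
  1 × O (charge -1): no H
  Total hydrogens = 13.
Molecular formula: C8H13NO2

C8H13NO2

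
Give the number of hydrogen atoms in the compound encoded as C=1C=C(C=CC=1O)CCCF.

Hydrogens are implicit in SMILES; fill each atom to its normal valence:
  4 × C (aromatic): 1 H each → 4
  3 × C: 2 H each → 6
  2 × C (aromatic): no H
  1 × F: no H
  1 × O: 1 H
  Total hydrogens = 11.

11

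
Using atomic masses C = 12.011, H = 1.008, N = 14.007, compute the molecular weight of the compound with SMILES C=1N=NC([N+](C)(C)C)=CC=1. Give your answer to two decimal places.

Molecular formula: C7H12N3+.
M = 7×12.011 + 12×1.008 + 3×14.007 = 138.19 g/mol.

138.19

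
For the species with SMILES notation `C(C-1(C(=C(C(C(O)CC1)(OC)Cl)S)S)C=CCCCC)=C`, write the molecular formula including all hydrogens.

Heavy atoms from the SMILES: 16 C, 1 Cl, 2 O, 2 S.
Implicit hydrogens by atom environment:
  6 × C: 2 H each → 12
  4 × C: 1 H each → 4
  4 × C: no H
  2 × C: 3 H each → 6
  2 × S: 1 H each → 2
  1 × Cl: no H
  1 × O: 1 H
  1 × O: no H
  Total hydrogens = 25.
Molecular formula: C16H25ClO2S2

C16H25ClO2S2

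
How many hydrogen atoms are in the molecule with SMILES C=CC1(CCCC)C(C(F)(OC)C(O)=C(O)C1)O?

21

Hydrogens are implicit in SMILES; fill each atom to its normal valence:
  5 × C: 2 H each → 10
  4 × C: no H
  3 × O: 1 H each → 3
  2 × C: 3 H each → 6
  2 × C: 1 H each → 2
  1 × F: no H
  1 × O: no H
  Total hydrogens = 21.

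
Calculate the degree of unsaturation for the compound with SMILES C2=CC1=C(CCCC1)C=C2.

5

Molecular formula from the SMILES: C10H12.
DoU = (2C + 2 + N − H − X)/2 = (2·10 + 2 + 0 − 12 − 0)/2 = 10/2 = 5.
(Structurally: 2 ring(s) + 3 π bond(s) = 5.)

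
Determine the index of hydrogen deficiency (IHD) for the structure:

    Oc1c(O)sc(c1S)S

Molecular formula from the SMILES: C4H4O2S3.
DoU = (2C + 2 + N − H − X)/2 = (2·4 + 2 + 0 − 4 − 0)/2 = 6/2 = 3.
(Structurally: 1 ring(s) + 2 π bond(s) = 3.)

3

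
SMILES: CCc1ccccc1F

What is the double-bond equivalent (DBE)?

4

Molecular formula from the SMILES: C8H9F.
DoU = (2C + 2 + N − H − X)/2 = (2·8 + 2 + 0 − 9 − 1)/2 = 8/2 = 4.
(Structurally: 1 ring(s) + 3 π bond(s) = 4.)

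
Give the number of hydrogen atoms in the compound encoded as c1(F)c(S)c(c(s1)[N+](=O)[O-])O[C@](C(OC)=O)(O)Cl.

5

Hydrogens are implicit in SMILES; fill each atom to its normal valence:
  4 × C (aromatic): no H
  4 × O: no H
  2 × C: no H
  1 × C: 3 H
  1 × Cl: no H
  1 × F: no H
  1 × N (charge +1): no H
  1 × O: 1 H
  1 × O (charge -1): no H
  1 × S: 1 H
  1 × S (aromatic): no H
  Total hydrogens = 5.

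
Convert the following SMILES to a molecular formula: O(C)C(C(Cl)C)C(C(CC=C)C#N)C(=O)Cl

Heavy atoms from the SMILES: 11 C, 2 Cl, 1 N, 2 O.
Implicit hydrogens by atom environment:
  5 × C: 1 H each → 5
  2 × C: 3 H each → 6
  2 × C: 2 H each → 4
  2 × C: no H
  2 × Cl: no H
  2 × O: no H
  1 × N: no H
  Total hydrogens = 15.
Molecular formula: C11H15Cl2NO2

C11H15Cl2NO2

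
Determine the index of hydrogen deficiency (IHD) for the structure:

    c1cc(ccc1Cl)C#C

Molecular formula from the SMILES: C8H5Cl.
DoU = (2C + 2 + N − H − X)/2 = (2·8 + 2 + 0 − 5 − 1)/2 = 12/2 = 6.
(Structurally: 1 ring(s) + 5 π bond(s) = 6.)

6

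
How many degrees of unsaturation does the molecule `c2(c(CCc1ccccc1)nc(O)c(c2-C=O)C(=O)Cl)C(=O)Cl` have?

Molecular formula from the SMILES: C16H11Cl2NO4.
DoU = (2C + 2 + N − H − X)/2 = (2·16 + 2 + 1 − 11 − 2)/2 = 22/2 = 11.
(Structurally: 2 ring(s) + 9 π bond(s) = 11.)

11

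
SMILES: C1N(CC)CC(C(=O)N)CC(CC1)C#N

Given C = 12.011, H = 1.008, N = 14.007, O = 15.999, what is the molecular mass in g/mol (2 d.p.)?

Molecular formula: C11H19N3O.
M = 11×12.011 + 19×1.008 + 3×14.007 + 1×15.999 = 209.29 g/mol.

209.29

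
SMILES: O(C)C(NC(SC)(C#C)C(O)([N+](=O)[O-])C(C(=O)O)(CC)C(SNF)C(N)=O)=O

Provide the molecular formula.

Heavy atoms from the SMILES: 13 C, 1 F, 4 N, 8 O, 2 S.
Implicit hydrogens by atom environment:
  7 × C: no H
  5 × O: no H
  3 × C: 3 H each → 9
  2 × C: 1 H each → 2
  2 × N: 1 H each → 2
  2 × O: 1 H each → 2
  2 × S: no H
  1 × C: 2 H
  1 × F: no H
  1 × N: 2 H
  1 × N (charge +1): no H
  1 × O (charge -1): no H
  Total hydrogens = 19.
Molecular formula: C13H19FN4O8S2

C13H19FN4O8S2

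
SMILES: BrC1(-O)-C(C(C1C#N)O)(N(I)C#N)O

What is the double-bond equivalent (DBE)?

5

Molecular formula from the SMILES: C6H5BrIN3O3.
DoU = (2C + 2 + N − H − X)/2 = (2·6 + 2 + 3 − 5 − 2)/2 = 10/2 = 5.
(Structurally: 1 ring(s) + 4 π bond(s) = 5.)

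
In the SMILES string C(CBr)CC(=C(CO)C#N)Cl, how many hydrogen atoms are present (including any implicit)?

Hydrogens are implicit in SMILES; fill each atom to its normal valence:
  4 × C: 2 H each → 8
  3 × C: no H
  1 × Br: no H
  1 × Cl: no H
  1 × N: no H
  1 × O: 1 H
  Total hydrogens = 9.

9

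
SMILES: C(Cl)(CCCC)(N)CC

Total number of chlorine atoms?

1

The symbol for chlorine appears 1 time in the SMILES.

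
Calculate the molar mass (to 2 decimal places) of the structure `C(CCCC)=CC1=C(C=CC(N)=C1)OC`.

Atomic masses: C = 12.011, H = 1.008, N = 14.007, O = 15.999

Molecular formula: C13H19NO.
M = 13×12.011 + 19×1.008 + 1×14.007 + 1×15.999 = 205.30 g/mol.

205.30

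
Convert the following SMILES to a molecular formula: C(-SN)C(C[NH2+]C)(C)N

C5H16N3S+

Heavy atoms from the SMILES: 5 C, 3 N, 1 S.
Implicit hydrogens by atom environment:
  2 × C: 3 H each → 6
  2 × C: 2 H each → 4
  2 × N: 2 H each → 4
  1 × C: no H
  1 × N (charge +1): 2 H
  1 × S: no H
  Total hydrogens = 16.
Net charge +1.
Molecular formula: C5H16N3S+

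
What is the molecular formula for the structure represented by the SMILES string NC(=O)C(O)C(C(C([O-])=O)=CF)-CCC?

Heavy atoms from the SMILES: 9 C, 1 F, 1 N, 4 O.
Implicit hydrogens by atom environment:
  3 × C: 1 H each → 3
  3 × C: no H
  2 × C: 2 H each → 4
  2 × O: no H
  1 × C: 3 H
  1 × F: no H
  1 × N: 2 H
  1 × O: 1 H
  1 × O (charge -1): no H
  Total hydrogens = 13.
Net charge -1.
Molecular formula: C9H13FNO4-

C9H13FNO4-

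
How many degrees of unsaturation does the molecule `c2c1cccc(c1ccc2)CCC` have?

Molecular formula from the SMILES: C13H14.
DoU = (2C + 2 + N − H − X)/2 = (2·13 + 2 + 0 − 14 − 0)/2 = 14/2 = 7.
(Structurally: 2 ring(s) + 5 π bond(s) = 7.)

7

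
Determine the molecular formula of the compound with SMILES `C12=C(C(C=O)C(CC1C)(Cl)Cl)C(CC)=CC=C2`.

Heavy atoms from the SMILES: 14 C, 2 Cl, 1 O.
Implicit hydrogens by atom environment:
  3 × C (aromatic): 1 H each → 3
  3 × C: 1 H each → 3
  3 × C (aromatic): no H
  2 × C: 3 H each → 6
  2 × C: 2 H each → 4
  2 × Cl: no H
  1 × C: no H
  1 × O: no H
  Total hydrogens = 16.
Molecular formula: C14H16Cl2O

C14H16Cl2O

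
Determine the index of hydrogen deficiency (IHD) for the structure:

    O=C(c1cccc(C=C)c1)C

Molecular formula from the SMILES: C10H10O.
DoU = (2C + 2 + N − H − X)/2 = (2·10 + 2 + 0 − 10 − 0)/2 = 12/2 = 6.
(Structurally: 1 ring(s) + 5 π bond(s) = 6.)

6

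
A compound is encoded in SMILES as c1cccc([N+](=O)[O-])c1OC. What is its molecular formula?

Heavy atoms from the SMILES: 7 C, 1 N, 3 O.
Implicit hydrogens by atom environment:
  4 × C (aromatic): 1 H each → 4
  2 × C (aromatic): no H
  2 × O: no H
  1 × C: 3 H
  1 × N (charge +1): no H
  1 × O (charge -1): no H
  Total hydrogens = 7.
Molecular formula: C7H7NO3

C7H7NO3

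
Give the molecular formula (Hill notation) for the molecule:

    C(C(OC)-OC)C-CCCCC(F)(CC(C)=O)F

C13H24F2O3

Heavy atoms from the SMILES: 13 C, 2 F, 3 O.
Implicit hydrogens by atom environment:
  7 × C: 2 H each → 14
  3 × C: 3 H each → 9
  3 × O: no H
  2 × C: no H
  2 × F: no H
  1 × C: 1 H
  Total hydrogens = 24.
Molecular formula: C13H24F2O3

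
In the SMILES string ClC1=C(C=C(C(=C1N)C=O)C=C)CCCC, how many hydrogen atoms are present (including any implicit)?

Hydrogens are implicit in SMILES; fill each atom to its normal valence:
  5 × C (aromatic): no H
  4 × C: 2 H each → 8
  2 × C: 1 H each → 2
  1 × C: 3 H
  1 × C (aromatic): 1 H
  1 × Cl: no H
  1 × N: 2 H
  1 × O: no H
  Total hydrogens = 16.

16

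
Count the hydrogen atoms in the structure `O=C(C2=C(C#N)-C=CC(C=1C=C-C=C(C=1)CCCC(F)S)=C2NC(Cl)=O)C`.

Hydrogens are implicit in SMILES; fill each atom to its normal valence:
  6 × C (aromatic): 1 H each → 6
  6 × C (aromatic): no H
  3 × C: 2 H each → 6
  3 × C: no H
  2 × O: no H
  1 × C: 3 H
  1 × C: 1 H
  1 × Cl: no H
  1 × F: no H
  1 × N: 1 H
  1 × N: no H
  1 × S: 1 H
  Total hydrogens = 18.

18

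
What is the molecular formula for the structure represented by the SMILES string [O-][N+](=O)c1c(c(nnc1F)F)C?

Heavy atoms from the SMILES: 5 C, 2 F, 3 N, 2 O.
Implicit hydrogens by atom environment:
  4 × C (aromatic): no H
  2 × F: no H
  2 × N (aromatic): no H
  1 × C: 3 H
  1 × N (charge +1): no H
  1 × O: no H
  1 × O (charge -1): no H
  Total hydrogens = 3.
Molecular formula: C5H3F2N3O2

C5H3F2N3O2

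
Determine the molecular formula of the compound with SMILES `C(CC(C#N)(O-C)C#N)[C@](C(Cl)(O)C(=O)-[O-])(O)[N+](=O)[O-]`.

Heavy atoms from the SMILES: 9 C, 1 Cl, 3 N, 7 O.
Implicit hydrogens by atom environment:
  6 × C: no H
  3 × O: no H
  2 × C: 2 H each → 4
  2 × N: no H
  2 × O: 1 H each → 2
  2 × O (charge -1): no H
  1 × C: 3 H
  1 × Cl: no H
  1 × N (charge +1): no H
  Total hydrogens = 9.
Net charge -1.
Molecular formula: C9H9ClN3O7-

C9H9ClN3O7-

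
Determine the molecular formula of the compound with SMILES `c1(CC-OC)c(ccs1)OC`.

C8H12O2S

Heavy atoms from the SMILES: 8 C, 2 O, 1 S.
Implicit hydrogens by atom environment:
  2 × C: 3 H each → 6
  2 × C: 2 H each → 4
  2 × C (aromatic): 1 H each → 2
  2 × C (aromatic): no H
  2 × O: no H
  1 × S (aromatic): no H
  Total hydrogens = 12.
Molecular formula: C8H12O2S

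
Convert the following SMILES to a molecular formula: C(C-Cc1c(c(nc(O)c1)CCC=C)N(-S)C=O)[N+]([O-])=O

C13H17N3O4S

Heavy atoms from the SMILES: 13 C, 3 N, 4 O, 1 S.
Implicit hydrogens by atom environment:
  6 × C: 2 H each → 12
  4 × C (aromatic): no H
  2 × C: 1 H each → 2
  2 × O: no H
  1 × C (aromatic): 1 H
  1 × N (aromatic): no H
  1 × N: no H
  1 × N (charge +1): no H
  1 × O: 1 H
  1 × O (charge -1): no H
  1 × S: 1 H
  Total hydrogens = 17.
Molecular formula: C13H17N3O4S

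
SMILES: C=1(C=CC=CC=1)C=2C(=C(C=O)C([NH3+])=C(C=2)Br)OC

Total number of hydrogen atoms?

13

Hydrogens are implicit in SMILES; fill each atom to its normal valence:
  6 × C (aromatic): 1 H each → 6
  6 × C (aromatic): no H
  2 × O: no H
  1 × Br: no H
  1 × C: 3 H
  1 × C: 1 H
  1 × N (charge +1): 3 H
  Total hydrogens = 13.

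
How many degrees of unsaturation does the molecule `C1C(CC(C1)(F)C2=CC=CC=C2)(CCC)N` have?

Molecular formula from the SMILES: C14H20FN.
DoU = (2C + 2 + N − H − X)/2 = (2·14 + 2 + 1 − 20 − 1)/2 = 10/2 = 5.
(Structurally: 2 ring(s) + 3 π bond(s) = 5.)

5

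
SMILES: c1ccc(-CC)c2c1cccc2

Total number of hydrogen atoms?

12

Hydrogens are implicit in SMILES; fill each atom to its normal valence:
  7 × C (aromatic): 1 H each → 7
  3 × C (aromatic): no H
  1 × C: 3 H
  1 × C: 2 H
  Total hydrogens = 12.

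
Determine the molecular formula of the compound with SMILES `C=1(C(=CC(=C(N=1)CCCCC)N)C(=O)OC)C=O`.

C13H18N2O3

Heavy atoms from the SMILES: 13 C, 2 N, 3 O.
Implicit hydrogens by atom environment:
  4 × C: 2 H each → 8
  4 × C (aromatic): no H
  3 × O: no H
  2 × C: 3 H each → 6
  1 × C (aromatic): 1 H
  1 × C: 1 H
  1 × C: no H
  1 × N: 2 H
  1 × N (aromatic): no H
  Total hydrogens = 18.
Molecular formula: C13H18N2O3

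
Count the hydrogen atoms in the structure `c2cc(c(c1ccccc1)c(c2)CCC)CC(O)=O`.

Hydrogens are implicit in SMILES; fill each atom to its normal valence:
  8 × C (aromatic): 1 H each → 8
  4 × C (aromatic): no H
  3 × C: 2 H each → 6
  1 × C: 3 H
  1 × C: no H
  1 × O: 1 H
  1 × O: no H
  Total hydrogens = 18.

18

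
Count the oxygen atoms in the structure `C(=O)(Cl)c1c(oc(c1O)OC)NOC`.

The symbol for oxygen appears 5 times in the SMILES.

5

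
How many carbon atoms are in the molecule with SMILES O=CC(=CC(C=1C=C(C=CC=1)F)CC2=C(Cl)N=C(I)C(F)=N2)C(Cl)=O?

The symbol for carbon appears 16 times in the SMILES. (Cl is a single chlorine, not C + l.)

16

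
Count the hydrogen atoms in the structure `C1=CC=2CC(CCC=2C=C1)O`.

Hydrogens are implicit in SMILES; fill each atom to its normal valence:
  4 × C (aromatic): 1 H each → 4
  3 × C: 2 H each → 6
  2 × C (aromatic): no H
  1 × C: 1 H
  1 × O: 1 H
  Total hydrogens = 12.

12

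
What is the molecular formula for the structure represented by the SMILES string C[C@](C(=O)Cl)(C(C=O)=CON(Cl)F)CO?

C7H8Cl2FNO4

Heavy atoms from the SMILES: 7 C, 2 Cl, 1 F, 1 N, 4 O.
Implicit hydrogens by atom environment:
  3 × C: no H
  3 × O: no H
  2 × C: 1 H each → 2
  2 × Cl: no H
  1 × C: 3 H
  1 × C: 2 H
  1 × F: no H
  1 × N: no H
  1 × O: 1 H
  Total hydrogens = 8.
Molecular formula: C7H8Cl2FNO4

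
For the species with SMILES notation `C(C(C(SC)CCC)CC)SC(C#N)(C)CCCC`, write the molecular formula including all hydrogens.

C16H31NS2

Heavy atoms from the SMILES: 16 C, 1 N, 2 S.
Implicit hydrogens by atom environment:
  7 × C: 2 H each → 14
  5 × C: 3 H each → 15
  2 × C: 1 H each → 2
  2 × C: no H
  2 × S: no H
  1 × N: no H
  Total hydrogens = 31.
Molecular formula: C16H31NS2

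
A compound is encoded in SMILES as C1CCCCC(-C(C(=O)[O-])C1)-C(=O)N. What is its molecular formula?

Heavy atoms from the SMILES: 10 C, 1 N, 3 O.
Implicit hydrogens by atom environment:
  6 × C: 2 H each → 12
  2 × C: 1 H each → 2
  2 × C: no H
  2 × O: no H
  1 × N: 2 H
  1 × O (charge -1): no H
  Total hydrogens = 16.
Net charge -1.
Molecular formula: C10H16NO3-

C10H16NO3-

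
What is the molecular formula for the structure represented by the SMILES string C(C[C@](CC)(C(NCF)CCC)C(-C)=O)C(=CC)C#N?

Heavy atoms from the SMILES: 16 C, 1 F, 2 N, 1 O.
Implicit hydrogens by atom environment:
  6 × C: 2 H each → 12
  4 × C: 3 H each → 12
  4 × C: no H
  2 × C: 1 H each → 2
  1 × F: no H
  1 × N: 1 H
  1 × N: no H
  1 × O: no H
  Total hydrogens = 27.
Molecular formula: C16H27FN2O

C16H27FN2O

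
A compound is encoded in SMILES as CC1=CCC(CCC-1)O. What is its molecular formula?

C8H14O

Heavy atoms from the SMILES: 8 C, 1 O.
Implicit hydrogens by atom environment:
  4 × C: 2 H each → 8
  2 × C: 1 H each → 2
  1 × C: 3 H
  1 × C: no H
  1 × O: 1 H
  Total hydrogens = 14.
Molecular formula: C8H14O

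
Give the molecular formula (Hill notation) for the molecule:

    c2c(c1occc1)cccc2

Heavy atoms from the SMILES: 10 C, 1 O.
Implicit hydrogens by atom environment:
  8 × C (aromatic): 1 H each → 8
  2 × C (aromatic): no H
  1 × O (aromatic): no H
  Total hydrogens = 8.
Molecular formula: C10H8O

C10H8O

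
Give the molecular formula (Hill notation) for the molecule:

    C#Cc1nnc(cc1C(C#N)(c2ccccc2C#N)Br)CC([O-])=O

Heavy atoms from the SMILES: 1 Br, 17 C, 4 N, 2 O.
Implicit hydrogens by atom environment:
  5 × C (aromatic): 1 H each → 5
  5 × C (aromatic): no H
  5 × C: no H
  2 × N (aromatic): no H
  2 × N: no H
  1 × Br: no H
  1 × C: 2 H
  1 × C: 1 H
  1 × O: no H
  1 × O (charge -1): no H
  Total hydrogens = 8.
Net charge -1.
Molecular formula: C17H8BrN4O2-

C17H8BrN4O2-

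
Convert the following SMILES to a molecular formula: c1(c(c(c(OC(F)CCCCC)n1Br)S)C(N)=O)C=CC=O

Heavy atoms from the SMILES: 1 Br, 14 C, 1 F, 2 N, 3 O, 1 S.
Implicit hydrogens by atom environment:
  4 × C: 2 H each → 8
  4 × C: 1 H each → 4
  4 × C (aromatic): no H
  3 × O: no H
  1 × Br: no H
  1 × C: 3 H
  1 × C: no H
  1 × F: no H
  1 × N: 2 H
  1 × N (aromatic): no H
  1 × S: 1 H
  Total hydrogens = 18.
Molecular formula: C14H18BrFN2O3S

C14H18BrFN2O3S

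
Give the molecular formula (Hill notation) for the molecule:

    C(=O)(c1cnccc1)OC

C7H7NO2

Heavy atoms from the SMILES: 7 C, 1 N, 2 O.
Implicit hydrogens by atom environment:
  4 × C (aromatic): 1 H each → 4
  2 × O: no H
  1 × C: 3 H
  1 × C (aromatic): no H
  1 × C: no H
  1 × N (aromatic): no H
  Total hydrogens = 7.
Molecular formula: C7H7NO2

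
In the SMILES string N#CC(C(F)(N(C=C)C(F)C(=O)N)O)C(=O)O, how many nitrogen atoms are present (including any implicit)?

3

The symbol for nitrogen appears 3 times in the SMILES.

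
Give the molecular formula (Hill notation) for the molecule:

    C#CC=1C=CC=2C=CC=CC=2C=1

Heavy atoms from the SMILES: 12 C.
Implicit hydrogens by atom environment:
  7 × C (aromatic): 1 H each → 7
  3 × C (aromatic): no H
  1 × C: 1 H
  1 × C: no H
  Total hydrogens = 8.
Molecular formula: C12H8

C12H8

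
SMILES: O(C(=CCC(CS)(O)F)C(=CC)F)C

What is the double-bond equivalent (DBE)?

Molecular formula from the SMILES: C9H14F2O2S.
DoU = (2C + 2 + N − H − X)/2 = (2·9 + 2 + 0 − 14 − 2)/2 = 4/2 = 2.
(Structurally: 0 ring(s) + 2 π bond(s) = 2.)

2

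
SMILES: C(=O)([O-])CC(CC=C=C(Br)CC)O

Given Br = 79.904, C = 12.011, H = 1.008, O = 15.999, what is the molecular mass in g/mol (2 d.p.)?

Molecular formula: C9H12BrO3-.
M = 1×79.904 + 9×12.011 + 12×1.008 + 3×15.999 = 248.10 g/mol.

248.10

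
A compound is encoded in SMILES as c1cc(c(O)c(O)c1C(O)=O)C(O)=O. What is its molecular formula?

Heavy atoms from the SMILES: 8 C, 6 O.
Implicit hydrogens by atom environment:
  4 × C (aromatic): no H
  4 × O: 1 H each → 4
  2 × C (aromatic): 1 H each → 2
  2 × C: no H
  2 × O: no H
  Total hydrogens = 6.
Molecular formula: C8H6O6

C8H6O6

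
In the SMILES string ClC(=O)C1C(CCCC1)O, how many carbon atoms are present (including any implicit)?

7

The symbol for carbon appears 7 times in the SMILES. (Cl is a single chlorine, not C + l.)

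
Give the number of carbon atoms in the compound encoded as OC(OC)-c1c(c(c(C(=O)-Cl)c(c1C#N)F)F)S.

10

The symbol for carbon appears 10 times in the SMILES. Lowercase c denotes aromatic carbon and counts toward C.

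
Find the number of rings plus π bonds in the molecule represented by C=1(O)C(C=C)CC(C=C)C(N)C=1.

4

Molecular formula from the SMILES: C10H15NO.
DoU = (2C + 2 + N − H − X)/2 = (2·10 + 2 + 1 − 15 − 0)/2 = 8/2 = 4.
(Structurally: 1 ring(s) + 3 π bond(s) = 4.)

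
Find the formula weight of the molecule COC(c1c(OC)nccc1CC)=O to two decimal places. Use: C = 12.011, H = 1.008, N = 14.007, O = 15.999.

195.22

Molecular formula: C10H13NO3.
M = 10×12.011 + 13×1.008 + 1×14.007 + 3×15.999 = 195.22 g/mol.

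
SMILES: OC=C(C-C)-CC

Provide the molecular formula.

Heavy atoms from the SMILES: 6 C, 1 O.
Implicit hydrogens by atom environment:
  2 × C: 3 H each → 6
  2 × C: 2 H each → 4
  1 × C: 1 H
  1 × C: no H
  1 × O: 1 H
  Total hydrogens = 12.
Molecular formula: C6H12O

C6H12O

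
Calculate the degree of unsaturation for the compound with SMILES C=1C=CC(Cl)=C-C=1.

Molecular formula from the SMILES: C6H5Cl.
DoU = (2C + 2 + N − H − X)/2 = (2·6 + 2 + 0 − 5 − 1)/2 = 8/2 = 4.
(Structurally: 1 ring(s) + 3 π bond(s) = 4.)

4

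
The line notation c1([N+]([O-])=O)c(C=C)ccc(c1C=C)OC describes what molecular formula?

C11H11NO3

Heavy atoms from the SMILES: 11 C, 1 N, 3 O.
Implicit hydrogens by atom environment:
  4 × C (aromatic): no H
  2 × C: 2 H each → 4
  2 × C (aromatic): 1 H each → 2
  2 × C: 1 H each → 2
  2 × O: no H
  1 × C: 3 H
  1 × N (charge +1): no H
  1 × O (charge -1): no H
  Total hydrogens = 11.
Molecular formula: C11H11NO3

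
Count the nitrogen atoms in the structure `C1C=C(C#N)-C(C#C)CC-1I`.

The symbol for nitrogen appears 1 time in the SMILES.

1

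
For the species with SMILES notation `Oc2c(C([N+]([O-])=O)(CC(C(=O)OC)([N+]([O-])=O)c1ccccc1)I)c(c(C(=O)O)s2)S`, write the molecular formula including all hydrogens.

C16H13IN2O9S2

Heavy atoms from the SMILES: 16 C, 1 I, 2 N, 9 O, 2 S.
Implicit hydrogens by atom environment:
  5 × C (aromatic): 1 H each → 5
  5 × C (aromatic): no H
  5 × O: no H
  4 × C: no H
  2 × N (charge +1): no H
  2 × O: 1 H each → 2
  2 × O (charge -1): no H
  1 × C: 3 H
  1 × C: 2 H
  1 × I: no H
  1 × S: 1 H
  1 × S (aromatic): no H
  Total hydrogens = 13.
Molecular formula: C16H13IN2O9S2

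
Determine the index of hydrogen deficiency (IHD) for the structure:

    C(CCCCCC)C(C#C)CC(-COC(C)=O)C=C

Molecular formula from the SMILES: C17H28O2.
DoU = (2C + 2 + N − H − X)/2 = (2·17 + 2 + 0 − 28 − 0)/2 = 8/2 = 4.
(Structurally: 0 ring(s) + 4 π bond(s) = 4.)

4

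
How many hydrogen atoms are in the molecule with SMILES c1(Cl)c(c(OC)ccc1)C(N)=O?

8

Hydrogens are implicit in SMILES; fill each atom to its normal valence:
  3 × C (aromatic): 1 H each → 3
  3 × C (aromatic): no H
  2 × O: no H
  1 × C: 3 H
  1 × C: no H
  1 × Cl: no H
  1 × N: 2 H
  Total hydrogens = 8.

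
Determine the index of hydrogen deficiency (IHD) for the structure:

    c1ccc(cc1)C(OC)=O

5

Molecular formula from the SMILES: C8H8O2.
DoU = (2C + 2 + N − H − X)/2 = (2·8 + 2 + 0 − 8 − 0)/2 = 10/2 = 5.
(Structurally: 1 ring(s) + 4 π bond(s) = 5.)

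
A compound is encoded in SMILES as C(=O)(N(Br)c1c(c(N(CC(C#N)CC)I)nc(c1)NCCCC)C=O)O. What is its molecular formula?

C16H21BrIN5O3

Heavy atoms from the SMILES: 1 Br, 16 C, 1 I, 5 N, 3 O.
Implicit hydrogens by atom environment:
  5 × C: 2 H each → 10
  4 × C (aromatic): no H
  3 × N: no H
  2 × C: 3 H each → 6
  2 × C: 1 H each → 2
  2 × C: no H
  2 × O: no H
  1 × Br: no H
  1 × C (aromatic): 1 H
  1 × I: no H
  1 × N: 1 H
  1 × N (aromatic): no H
  1 × O: 1 H
  Total hydrogens = 21.
Molecular formula: C16H21BrIN5O3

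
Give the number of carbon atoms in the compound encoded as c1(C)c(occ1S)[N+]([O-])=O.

5

The symbol for carbon appears 5 times in the SMILES. Lowercase c denotes aromatic carbon and counts toward C.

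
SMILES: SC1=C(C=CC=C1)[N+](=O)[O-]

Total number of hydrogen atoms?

5

Hydrogens are implicit in SMILES; fill each atom to its normal valence:
  4 × C (aromatic): 1 H each → 4
  2 × C (aromatic): no H
  1 × N (charge +1): no H
  1 × O: no H
  1 × O (charge -1): no H
  1 × S: 1 H
  Total hydrogens = 5.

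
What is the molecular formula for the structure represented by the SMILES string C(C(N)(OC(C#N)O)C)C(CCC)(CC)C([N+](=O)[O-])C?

C13H25N3O4

Heavy atoms from the SMILES: 13 C, 3 N, 4 O.
Implicit hydrogens by atom environment:
  4 × C: 3 H each → 12
  4 × C: 2 H each → 8
  3 × C: no H
  2 × C: 1 H each → 2
  2 × O: no H
  1 × N: 2 H
  1 × N (charge +1): no H
  1 × N: no H
  1 × O: 1 H
  1 × O (charge -1): no H
  Total hydrogens = 25.
Molecular formula: C13H25N3O4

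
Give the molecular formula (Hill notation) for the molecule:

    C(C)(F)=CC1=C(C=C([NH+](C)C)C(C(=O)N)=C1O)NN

C12H18FN4O2+

Heavy atoms from the SMILES: 12 C, 1 F, 4 N, 2 O.
Implicit hydrogens by atom environment:
  5 × C (aromatic): no H
  3 × C: 3 H each → 9
  2 × C: no H
  2 × N: 2 H each → 4
  1 × C (aromatic): 1 H
  1 × C: 1 H
  1 × F: no H
  1 × N (charge +1): 1 H
  1 × N: 1 H
  1 × O: 1 H
  1 × O: no H
  Total hydrogens = 18.
Net charge +1.
Molecular formula: C12H18FN4O2+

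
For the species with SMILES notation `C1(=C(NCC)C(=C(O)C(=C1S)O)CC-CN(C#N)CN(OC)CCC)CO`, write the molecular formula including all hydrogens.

C18H30N4O4S

Heavy atoms from the SMILES: 18 C, 4 N, 4 O, 1 S.
Implicit hydrogens by atom environment:
  8 × C: 2 H each → 16
  6 × C (aromatic): no H
  3 × C: 3 H each → 9
  3 × N: no H
  3 × O: 1 H each → 3
  1 × C: no H
  1 × N: 1 H
  1 × O: no H
  1 × S: 1 H
  Total hydrogens = 30.
Molecular formula: C18H30N4O4S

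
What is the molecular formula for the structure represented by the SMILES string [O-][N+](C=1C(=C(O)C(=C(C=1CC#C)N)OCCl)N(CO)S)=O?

Heavy atoms from the SMILES: 11 C, 1 Cl, 3 N, 5 O, 1 S.
Implicit hydrogens by atom environment:
  6 × C (aromatic): no H
  3 × C: 2 H each → 6
  2 × O: 1 H each → 2
  2 × O: no H
  1 × C: 1 H
  1 × C: no H
  1 × Cl: no H
  1 × N: 2 H
  1 × N (charge +1): no H
  1 × N: no H
  1 × O (charge -1): no H
  1 × S: 1 H
  Total hydrogens = 12.
Molecular formula: C11H12ClN3O5S

C11H12ClN3O5S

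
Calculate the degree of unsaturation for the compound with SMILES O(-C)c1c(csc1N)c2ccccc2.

Molecular formula from the SMILES: C11H11NOS.
DoU = (2C + 2 + N − H − X)/2 = (2·11 + 2 + 1 − 11 − 0)/2 = 14/2 = 7.
(Structurally: 2 ring(s) + 5 π bond(s) = 7.)

7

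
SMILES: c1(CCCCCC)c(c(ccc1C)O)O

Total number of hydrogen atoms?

20

Hydrogens are implicit in SMILES; fill each atom to its normal valence:
  5 × C: 2 H each → 10
  4 × C (aromatic): no H
  2 × C: 3 H each → 6
  2 × C (aromatic): 1 H each → 2
  2 × O: 1 H each → 2
  Total hydrogens = 20.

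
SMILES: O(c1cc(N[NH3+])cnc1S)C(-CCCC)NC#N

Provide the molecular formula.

Heavy atoms from the SMILES: 11 C, 5 N, 1 O, 1 S.
Implicit hydrogens by atom environment:
  3 × C: 2 H each → 6
  3 × C (aromatic): no H
  2 × C (aromatic): 1 H each → 2
  2 × N: 1 H each → 2
  1 × C: 3 H
  1 × C: 1 H
  1 × C: no H
  1 × N (charge +1): 3 H
  1 × N (aromatic): no H
  1 × N: no H
  1 × O: no H
  1 × S: 1 H
  Total hydrogens = 18.
Net charge +1.
Molecular formula: C11H18N5OS+

C11H18N5OS+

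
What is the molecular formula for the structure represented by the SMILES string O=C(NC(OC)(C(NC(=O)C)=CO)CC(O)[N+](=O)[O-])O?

C9H15N3O8

Heavy atoms from the SMILES: 9 C, 3 N, 8 O.
Implicit hydrogens by atom environment:
  4 × C: no H
  4 × O: no H
  3 × O: 1 H each → 3
  2 × C: 3 H each → 6
  2 × C: 1 H each → 2
  2 × N: 1 H each → 2
  1 × C: 2 H
  1 × N (charge +1): no H
  1 × O (charge -1): no H
  Total hydrogens = 15.
Molecular formula: C9H15N3O8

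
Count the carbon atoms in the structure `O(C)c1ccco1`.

The symbol for carbon appears 5 times in the SMILES. Lowercase c denotes aromatic carbon and counts toward C.

5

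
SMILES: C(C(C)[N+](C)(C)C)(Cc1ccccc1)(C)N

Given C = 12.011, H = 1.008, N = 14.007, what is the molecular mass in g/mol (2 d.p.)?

Molecular formula: C14H25N2+.
M = 14×12.011 + 25×1.008 + 2×14.007 = 221.37 g/mol.

221.37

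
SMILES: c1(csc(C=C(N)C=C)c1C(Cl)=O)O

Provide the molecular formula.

C9H8ClNO2S

Heavy atoms from the SMILES: 9 C, 1 Cl, 1 N, 2 O, 1 S.
Implicit hydrogens by atom environment:
  3 × C (aromatic): no H
  2 × C: 1 H each → 2
  2 × C: no H
  1 × C: 2 H
  1 × C (aromatic): 1 H
  1 × Cl: no H
  1 × N: 2 H
  1 × O: 1 H
  1 × O: no H
  1 × S (aromatic): no H
  Total hydrogens = 8.
Molecular formula: C9H8ClNO2S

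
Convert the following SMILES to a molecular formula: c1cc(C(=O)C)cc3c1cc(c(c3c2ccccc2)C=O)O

Heavy atoms from the SMILES: 19 C, 3 O.
Implicit hydrogens by atom environment:
  9 × C (aromatic): 1 H each → 9
  7 × C (aromatic): no H
  2 × O: no H
  1 × C: 3 H
  1 × C: 1 H
  1 × C: no H
  1 × O: 1 H
  Total hydrogens = 14.
Molecular formula: C19H14O3

C19H14O3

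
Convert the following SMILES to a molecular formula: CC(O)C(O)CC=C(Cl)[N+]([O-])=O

C6H10ClNO4

Heavy atoms from the SMILES: 6 C, 1 Cl, 1 N, 4 O.
Implicit hydrogens by atom environment:
  3 × C: 1 H each → 3
  2 × O: 1 H each → 2
  1 × C: 3 H
  1 × C: 2 H
  1 × C: no H
  1 × Cl: no H
  1 × N (charge +1): no H
  1 × O: no H
  1 × O (charge -1): no H
  Total hydrogens = 10.
Molecular formula: C6H10ClNO4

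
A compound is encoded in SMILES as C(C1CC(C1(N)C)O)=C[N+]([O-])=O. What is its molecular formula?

Heavy atoms from the SMILES: 7 C, 2 N, 3 O.
Implicit hydrogens by atom environment:
  4 × C: 1 H each → 4
  1 × C: 3 H
  1 × C: 2 H
  1 × C: no H
  1 × N: 2 H
  1 × N (charge +1): no H
  1 × O: 1 H
  1 × O: no H
  1 × O (charge -1): no H
  Total hydrogens = 12.
Molecular formula: C7H12N2O3

C7H12N2O3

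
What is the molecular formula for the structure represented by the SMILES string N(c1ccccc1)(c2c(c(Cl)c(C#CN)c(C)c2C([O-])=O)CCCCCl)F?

C20H18Cl2FN2O2-

Heavy atoms from the SMILES: 20 C, 2 Cl, 1 F, 2 N, 2 O.
Implicit hydrogens by atom environment:
  7 × C (aromatic): no H
  5 × C (aromatic): 1 H each → 5
  4 × C: 2 H each → 8
  3 × C: no H
  2 × Cl: no H
  1 × C: 3 H
  1 × F: no H
  1 × N: 2 H
  1 × N: no H
  1 × O: no H
  1 × O (charge -1): no H
  Total hydrogens = 18.
Net charge -1.
Molecular formula: C20H18Cl2FN2O2-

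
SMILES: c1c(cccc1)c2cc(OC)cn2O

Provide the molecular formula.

Heavy atoms from the SMILES: 11 C, 1 N, 2 O.
Implicit hydrogens by atom environment:
  7 × C (aromatic): 1 H each → 7
  3 × C (aromatic): no H
  1 × C: 3 H
  1 × N (aromatic): no H
  1 × O: 1 H
  1 × O: no H
  Total hydrogens = 11.
Molecular formula: C11H11NO2

C11H11NO2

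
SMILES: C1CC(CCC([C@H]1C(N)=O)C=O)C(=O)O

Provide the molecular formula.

C10H15NO4

Heavy atoms from the SMILES: 10 C, 1 N, 4 O.
Implicit hydrogens by atom environment:
  4 × C: 2 H each → 8
  4 × C: 1 H each → 4
  3 × O: no H
  2 × C: no H
  1 × N: 2 H
  1 × O: 1 H
  Total hydrogens = 15.
Molecular formula: C10H15NO4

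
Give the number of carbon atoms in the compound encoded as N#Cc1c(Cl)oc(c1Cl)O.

The symbol for carbon appears 5 times in the SMILES. Lowercase c denotes aromatic carbon and counts toward C.

5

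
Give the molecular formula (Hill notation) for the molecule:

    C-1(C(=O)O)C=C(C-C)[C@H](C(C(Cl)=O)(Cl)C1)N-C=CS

Heavy atoms from the SMILES: 12 C, 2 Cl, 1 N, 3 O, 1 S.
Implicit hydrogens by atom environment:
  5 × C: 1 H each → 5
  4 × C: no H
  2 × C: 2 H each → 4
  2 × Cl: no H
  2 × O: no H
  1 × C: 3 H
  1 × N: 1 H
  1 × O: 1 H
  1 × S: 1 H
  Total hydrogens = 15.
Molecular formula: C12H15Cl2NO3S

C12H15Cl2NO3S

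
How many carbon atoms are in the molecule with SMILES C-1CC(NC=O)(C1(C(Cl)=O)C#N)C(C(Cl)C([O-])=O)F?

The symbol for carbon appears 10 times in the SMILES. (Cl is a single chlorine, not C + l.)

10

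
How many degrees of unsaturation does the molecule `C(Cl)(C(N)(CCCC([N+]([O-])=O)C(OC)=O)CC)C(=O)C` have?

3

Molecular formula from the SMILES: C12H21ClN2O5.
DoU = (2C + 2 + N − H − X)/2 = (2·12 + 2 + 2 − 21 − 1)/2 = 6/2 = 3.
(Structurally: 0 ring(s) + 3 π bond(s) = 3.)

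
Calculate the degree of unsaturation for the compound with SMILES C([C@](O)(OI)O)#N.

Molecular formula from the SMILES: C2H2INO3.
DoU = (2C + 2 + N − H − X)/2 = (2·2 + 2 + 1 − 2 − 1)/2 = 4/2 = 2.
(Structurally: 0 ring(s) + 2 π bond(s) = 2.)

2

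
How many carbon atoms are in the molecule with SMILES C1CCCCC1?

6

The symbol for carbon appears 6 times in the SMILES.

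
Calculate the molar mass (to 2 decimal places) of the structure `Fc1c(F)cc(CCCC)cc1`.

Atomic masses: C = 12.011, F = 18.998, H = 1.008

170.20

Molecular formula: C10H12F2.
M = 10×12.011 + 2×18.998 + 12×1.008 = 170.20 g/mol.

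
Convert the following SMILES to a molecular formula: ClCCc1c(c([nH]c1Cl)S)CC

Heavy atoms from the SMILES: 8 C, 2 Cl, 1 N, 1 S.
Implicit hydrogens by atom environment:
  4 × C (aromatic): no H
  3 × C: 2 H each → 6
  2 × Cl: no H
  1 × C: 3 H
  1 × N (aromatic): 1 H
  1 × S: 1 H
  Total hydrogens = 11.
Molecular formula: C8H11Cl2NS

C8H11Cl2NS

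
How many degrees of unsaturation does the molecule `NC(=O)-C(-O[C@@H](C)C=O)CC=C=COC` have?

4

Molecular formula from the SMILES: C10H15NO4.
DoU = (2C + 2 + N − H − X)/2 = (2·10 + 2 + 1 − 15 − 0)/2 = 8/2 = 4.
(Structurally: 0 ring(s) + 4 π bond(s) = 4.)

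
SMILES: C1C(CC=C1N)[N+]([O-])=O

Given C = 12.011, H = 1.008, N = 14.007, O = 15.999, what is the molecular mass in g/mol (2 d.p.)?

128.13

Molecular formula: C5H8N2O2.
M = 5×12.011 + 8×1.008 + 2×14.007 + 2×15.999 = 128.13 g/mol.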